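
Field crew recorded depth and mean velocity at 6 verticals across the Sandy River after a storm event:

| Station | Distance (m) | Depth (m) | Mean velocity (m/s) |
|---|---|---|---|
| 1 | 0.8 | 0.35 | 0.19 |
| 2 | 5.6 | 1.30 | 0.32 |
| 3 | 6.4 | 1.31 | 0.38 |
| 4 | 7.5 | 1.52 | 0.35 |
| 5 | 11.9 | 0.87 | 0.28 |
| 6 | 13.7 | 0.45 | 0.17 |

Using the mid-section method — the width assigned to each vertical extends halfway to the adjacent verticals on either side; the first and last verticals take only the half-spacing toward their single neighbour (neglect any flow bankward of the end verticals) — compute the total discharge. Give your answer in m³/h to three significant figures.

14700 m³/h

w_1 = (5.6 − 0.8)/2 = 2.4 m; q_1 = 0.19 × 0.35 × 2.4 = 0.1596 m³/s
w_2 = (6.4 − 0.8)/2 = 2.8 m; q_2 = 0.32 × 1.30 × 2.8 = 1.165 m³/s
w_3 = (7.5 − 5.6)/2 = 0.95 m; q_3 = 0.38 × 1.31 × 0.95 = 0.4729 m³/s
w_4 = (11.9 − 6.4)/2 = 2.75 m; q_4 = 0.35 × 1.52 × 2.75 = 1.463 m³/s
w_5 = (13.7 − 7.5)/2 = 3.1 m; q_5 = 0.28 × 0.87 × 3.1 = 0.7552 m³/s
w_6 = (13.7 − 11.9)/2 = 0.9 m; q_6 = 0.17 × 0.45 × 0.9 = 0.06885 m³/s
Q = Σ qᵢ = 4.084 m³/s
= 4.084 × 3600 = 14700 m³/h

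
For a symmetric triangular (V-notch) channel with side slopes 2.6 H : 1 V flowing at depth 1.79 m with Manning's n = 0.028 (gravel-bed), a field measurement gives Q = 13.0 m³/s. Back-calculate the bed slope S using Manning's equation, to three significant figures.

0.00243

A = z·y² = 2.6×1.79² = 8.331 m²
P = 2y√(1+z²) = 2×1.79×√(1+2.6²) = 9.973 m
R = A/P = 8.331/9.973 = 0.8353 m
S = (Q·n / (1·A·R^(2/3)))² = (13.0×0.028 / (1×8.331×0.8870))² = 0.002427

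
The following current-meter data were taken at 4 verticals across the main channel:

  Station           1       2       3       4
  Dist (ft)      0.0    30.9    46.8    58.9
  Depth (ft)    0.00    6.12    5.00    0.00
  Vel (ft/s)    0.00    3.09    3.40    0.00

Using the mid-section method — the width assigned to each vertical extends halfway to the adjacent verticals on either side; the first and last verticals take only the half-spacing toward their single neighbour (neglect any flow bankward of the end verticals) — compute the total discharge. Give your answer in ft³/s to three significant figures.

w_2 = (46.8 − 0.0)/2 = 23.4 ft; q_2 = 3.09 × 6.12 × 23.4 = 442.5 ft³/s
w_3 = (58.9 − 30.9)/2 = 14 ft; q_3 = 3.40 × 5.00 × 14 = 238.0 ft³/s
Stations 1, 4 contribute zero (depth or velocity is 0).
Q = Σ qᵢ = 680.5 ft³/s

681 ft³/s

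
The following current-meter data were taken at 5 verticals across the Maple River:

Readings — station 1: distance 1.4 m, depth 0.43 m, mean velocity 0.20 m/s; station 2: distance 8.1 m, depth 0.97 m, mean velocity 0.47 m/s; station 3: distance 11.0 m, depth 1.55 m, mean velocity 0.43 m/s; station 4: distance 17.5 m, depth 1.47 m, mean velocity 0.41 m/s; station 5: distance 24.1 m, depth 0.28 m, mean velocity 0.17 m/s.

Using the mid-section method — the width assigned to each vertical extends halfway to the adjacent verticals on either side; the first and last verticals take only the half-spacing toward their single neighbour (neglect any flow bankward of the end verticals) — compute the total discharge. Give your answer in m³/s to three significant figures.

w_1 = (8.1 − 1.4)/2 = 3.35 m; q_1 = 0.20 × 0.43 × 3.35 = 0.2881 m³/s
w_2 = (11.0 − 1.4)/2 = 4.8 m; q_2 = 0.47 × 0.97 × 4.8 = 2.188 m³/s
w_3 = (17.5 − 8.1)/2 = 4.7 m; q_3 = 0.43 × 1.55 × 4.7 = 3.133 m³/s
w_4 = (24.1 − 11.0)/2 = 6.55 m; q_4 = 0.41 × 1.47 × 6.55 = 3.948 m³/s
w_5 = (24.1 − 17.5)/2 = 3.3 m; q_5 = 0.17 × 0.28 × 3.3 = 0.1571 m³/s
Q = Σ qᵢ = 9.714 m³/s

9.71 m³/s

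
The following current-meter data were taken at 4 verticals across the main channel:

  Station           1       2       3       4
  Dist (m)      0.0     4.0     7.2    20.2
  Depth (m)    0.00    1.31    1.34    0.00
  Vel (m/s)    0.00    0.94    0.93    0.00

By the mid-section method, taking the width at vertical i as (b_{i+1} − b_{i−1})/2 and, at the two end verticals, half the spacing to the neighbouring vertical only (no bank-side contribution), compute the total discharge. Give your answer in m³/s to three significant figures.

w_2 = (7.2 − 0.0)/2 = 3.6 m; q_2 = 0.94 × 1.31 × 3.6 = 4.433 m³/s
w_3 = (20.2 − 4.0)/2 = 8.1 m; q_3 = 0.93 × 1.34 × 8.1 = 10.09 m³/s
Stations 1, 4 contribute zero (depth or velocity is 0).
Q = Σ qᵢ = 14.53 m³/s

14.5 m³/s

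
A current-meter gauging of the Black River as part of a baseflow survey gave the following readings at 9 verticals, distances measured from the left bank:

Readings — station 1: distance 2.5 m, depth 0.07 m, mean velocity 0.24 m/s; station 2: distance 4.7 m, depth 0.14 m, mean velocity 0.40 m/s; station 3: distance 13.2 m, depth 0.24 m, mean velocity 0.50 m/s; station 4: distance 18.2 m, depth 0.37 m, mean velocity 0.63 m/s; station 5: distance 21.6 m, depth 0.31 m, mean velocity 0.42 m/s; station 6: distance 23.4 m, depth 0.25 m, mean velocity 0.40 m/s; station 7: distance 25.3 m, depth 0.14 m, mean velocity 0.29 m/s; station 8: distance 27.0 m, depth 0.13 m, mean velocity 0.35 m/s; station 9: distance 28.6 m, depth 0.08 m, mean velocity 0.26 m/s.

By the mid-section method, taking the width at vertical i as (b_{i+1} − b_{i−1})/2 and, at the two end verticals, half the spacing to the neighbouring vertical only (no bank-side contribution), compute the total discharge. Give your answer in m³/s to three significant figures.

w_1 = (4.7 − 2.5)/2 = 1.1 m; q_1 = 0.24 × 0.07 × 1.1 = 0.01848 m³/s
w_2 = (13.2 − 2.5)/2 = 5.35 m; q_2 = 0.40 × 0.14 × 5.35 = 0.2996 m³/s
w_3 = (18.2 − 4.7)/2 = 6.75 m; q_3 = 0.50 × 0.24 × 6.75 = 0.8100 m³/s
w_4 = (21.6 − 13.2)/2 = 4.2 m; q_4 = 0.63 × 0.37 × 4.2 = 0.9790 m³/s
w_5 = (23.4 − 18.2)/2 = 2.6 m; q_5 = 0.42 × 0.31 × 2.6 = 0.3385 m³/s
w_6 = (25.3 − 21.6)/2 = 1.85 m; q_6 = 0.40 × 0.25 × 1.85 = 0.1850 m³/s
w_7 = (27.0 − 23.4)/2 = 1.8 m; q_7 = 0.29 × 0.14 × 1.8 = 0.07308 m³/s
w_8 = (28.6 − 25.3)/2 = 1.65 m; q_8 = 0.35 × 0.13 × 1.65 = 0.07508 m³/s
w_9 = (28.6 − 27.0)/2 = 0.8 m; q_9 = 0.26 × 0.08 × 0.8 = 0.01664 m³/s
Q = Σ qᵢ = 2.795 m³/s

2.80 m³/s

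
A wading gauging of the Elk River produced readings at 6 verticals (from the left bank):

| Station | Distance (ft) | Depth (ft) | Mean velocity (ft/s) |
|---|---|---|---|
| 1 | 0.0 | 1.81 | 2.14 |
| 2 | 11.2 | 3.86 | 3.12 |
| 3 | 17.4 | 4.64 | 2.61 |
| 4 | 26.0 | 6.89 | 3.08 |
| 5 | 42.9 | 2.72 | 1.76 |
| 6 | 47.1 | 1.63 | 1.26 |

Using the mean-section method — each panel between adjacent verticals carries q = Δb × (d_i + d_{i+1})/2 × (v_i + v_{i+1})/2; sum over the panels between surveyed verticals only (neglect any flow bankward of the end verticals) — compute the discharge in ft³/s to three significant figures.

Panel 1-2: Δb = 11.2 ft, d̄ = (1.81+3.86)/2 = 2.835, v̄ = (2.14+3.12)/2 = 2.63 → q = 11.2×2.835×2.63 = 83.51 ft³/s
Panel 2-3: Δb = 6.2 ft, d̄ = (3.86+4.64)/2 = 4.25, v̄ = (3.12+2.61)/2 = 2.865 → q = 6.2×4.25×2.865 = 75.49 ft³/s
Panel 3-4: Δb = 8.6 ft, d̄ = (4.64+6.89)/2 = 5.765, v̄ = (2.61+3.08)/2 = 2.845 → q = 8.6×5.765×2.845 = 141.1 ft³/s
Panel 4-5: Δb = 16.9 ft, d̄ = (6.89+2.72)/2 = 4.805, v̄ = (3.08+1.76)/2 = 2.42 → q = 16.9×4.805×2.42 = 196.5 ft³/s
Panel 5-6: Δb = 4.2 ft, d̄ = (2.72+1.63)/2 = 2.175, v̄ = (1.76+1.26)/2 = 1.51 → q = 4.2×2.175×1.51 = 13.79 ft³/s
Q = Σ q = 510.4 ft³/s

510 ft³/s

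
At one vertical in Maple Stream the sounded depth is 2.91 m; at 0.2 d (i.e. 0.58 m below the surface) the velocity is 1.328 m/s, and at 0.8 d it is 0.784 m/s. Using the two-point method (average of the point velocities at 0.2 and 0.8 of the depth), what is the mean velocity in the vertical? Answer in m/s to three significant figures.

1.06 m/s

v̄ = (1.328 + 0.784) / 2 = 1.056 m/s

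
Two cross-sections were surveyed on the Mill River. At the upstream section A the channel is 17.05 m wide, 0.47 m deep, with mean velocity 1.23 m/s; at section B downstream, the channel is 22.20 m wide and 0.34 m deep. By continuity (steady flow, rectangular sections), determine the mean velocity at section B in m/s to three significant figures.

Q = A₁V₁ = (17.05×0.47) × 1.23 = 9.857 m³/s
A₂ = 22.20 × 0.34 = 7.548 m²
V₂ = Q/A₂ = 9.857/7.548 = 1.306 m/s

1.31 m/s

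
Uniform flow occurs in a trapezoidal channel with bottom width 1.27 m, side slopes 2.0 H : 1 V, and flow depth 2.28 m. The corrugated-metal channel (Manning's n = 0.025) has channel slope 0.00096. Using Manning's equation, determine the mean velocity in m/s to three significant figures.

1.37 m/s

A = (b + z·y)·y = (1.27 + 2.0×2.28)×2.28 = 13.29 m²
P = b + 2y√(1+z²) = 1.27 + 2×2.28×√(1+2.0²) = 11.47 m
R = A/P = 13.29/11.47 = 1.159 m
Q = (1/n)·A·R^(2/3)·S^(1/2) = (1/0.025) × 13.29 × 1.159^(2/3) × 0.00096^(1/2) = 18.18 m³/s
V = Q/A = 18.18/13.29 = 1.368 m/s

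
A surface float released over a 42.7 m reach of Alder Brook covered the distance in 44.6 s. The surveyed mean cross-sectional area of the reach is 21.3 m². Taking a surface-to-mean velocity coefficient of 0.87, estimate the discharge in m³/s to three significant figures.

17.7 m³/s

v_surface = L / t̄ = 42.7 / 44.6 = 0.9574 m/s
v_mean = 0.87 × 0.9574 = 0.8329 m/s
Q = A × v_mean = 21.3 × 0.8329 = 17.74 m³/s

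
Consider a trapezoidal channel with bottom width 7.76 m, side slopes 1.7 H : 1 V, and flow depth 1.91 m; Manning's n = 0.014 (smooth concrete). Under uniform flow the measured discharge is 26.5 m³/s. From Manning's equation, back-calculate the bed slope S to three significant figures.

0.000204

A = (b + z·y)·y = (7.76 + 1.7×1.91)×1.91 = 21.02 m²
P = b + 2y√(1+z²) = 7.76 + 2×1.91×√(1+1.7²) = 15.29 m
R = A/P = 21.02/15.29 = 1.375 m
S = (Q·n / (1·A·R^(2/3)))² = (26.5×0.014 / (1×21.02×1.236))² = 0.0002038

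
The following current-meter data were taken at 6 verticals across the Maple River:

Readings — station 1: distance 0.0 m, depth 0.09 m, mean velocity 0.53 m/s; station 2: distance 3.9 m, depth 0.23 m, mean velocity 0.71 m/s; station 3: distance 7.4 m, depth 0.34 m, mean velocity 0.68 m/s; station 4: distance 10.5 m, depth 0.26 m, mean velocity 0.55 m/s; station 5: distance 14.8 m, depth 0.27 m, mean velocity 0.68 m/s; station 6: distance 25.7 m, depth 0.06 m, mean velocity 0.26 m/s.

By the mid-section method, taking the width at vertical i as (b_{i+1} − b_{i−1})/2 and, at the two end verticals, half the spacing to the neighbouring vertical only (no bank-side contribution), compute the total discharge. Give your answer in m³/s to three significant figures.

3.47 m³/s

w_1 = (3.9 − 0.0)/2 = 1.95 m; q_1 = 0.53 × 0.09 × 1.95 = 0.09302 m³/s
w_2 = (7.4 − 0.0)/2 = 3.7 m; q_2 = 0.71 × 0.23 × 3.7 = 0.6042 m³/s
w_3 = (10.5 − 3.9)/2 = 3.3 m; q_3 = 0.68 × 0.34 × 3.3 = 0.7630 m³/s
w_4 = (14.8 − 7.4)/2 = 3.7 m; q_4 = 0.55 × 0.26 × 3.7 = 0.5291 m³/s
w_5 = (25.7 − 10.5)/2 = 7.6 m; q_5 = 0.68 × 0.27 × 7.6 = 1.395 m³/s
w_6 = (25.7 − 14.8)/2 = 5.45 m; q_6 = 0.26 × 0.06 × 5.45 = 0.08502 m³/s
Q = Σ qᵢ = 3.470 m³/s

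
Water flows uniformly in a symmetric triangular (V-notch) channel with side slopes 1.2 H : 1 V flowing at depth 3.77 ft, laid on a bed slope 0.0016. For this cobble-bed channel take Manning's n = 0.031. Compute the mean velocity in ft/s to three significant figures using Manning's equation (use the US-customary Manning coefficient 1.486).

A = z·y² = 1.2×3.77² = 17.06 ft²
P = 2y√(1+z²) = 2×3.77×√(1+1.2²) = 11.78 ft
R = A/P = 17.06/11.78 = 1.448 ft
Q = (1.486/n)·A·R^(2/3)·S^(1/2) = (1.486/0.031) × 17.06 × 1.448^(2/3) × 0.0016^(1/2) = 41.86 ft³/s
V = Q/A = 41.86/17.06 = 2.454 ft/s

2.45 ft/s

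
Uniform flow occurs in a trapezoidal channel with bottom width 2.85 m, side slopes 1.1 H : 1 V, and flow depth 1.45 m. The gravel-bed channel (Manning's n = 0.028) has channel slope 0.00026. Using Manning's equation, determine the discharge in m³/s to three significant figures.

3.46 m³/s

A = (b + z·y)·y = (2.85 + 1.1×1.45)×1.45 = 6.445 m²
P = b + 2y√(1+z²) = 2.85 + 2×1.45×√(1+1.1²) = 7.161 m
R = A/P = 6.445/7.161 = 0.9000 m
Q = (1/n)·A·R^(2/3)·S^(1/2) = (1/0.028) × 6.445 × 0.9000^(2/3) × 0.00026^(1/2) = 3.460 m³/s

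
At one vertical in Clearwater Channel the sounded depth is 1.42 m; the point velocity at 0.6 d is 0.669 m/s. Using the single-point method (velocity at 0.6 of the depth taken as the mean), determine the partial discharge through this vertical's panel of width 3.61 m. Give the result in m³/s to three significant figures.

3.43 m³/s

v̄ = v₀.₆ = 0.669 m/s
q = v̄ × d × w = 0.6690 × 1.42 × 3.61 = 3.429 m³/s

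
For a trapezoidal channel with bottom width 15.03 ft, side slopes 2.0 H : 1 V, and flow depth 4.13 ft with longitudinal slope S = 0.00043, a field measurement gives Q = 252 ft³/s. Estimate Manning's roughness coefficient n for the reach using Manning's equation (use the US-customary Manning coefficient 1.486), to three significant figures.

A = (b + z·y)·y = (15.03 + 2.0×4.13)×4.13 = 96.19 ft²
P = b + 2y√(1+z²) = 15.03 + 2×4.13×√(1+2.0²) = 33.50 ft
R = A/P = 96.19/33.50 = 2.871 ft
n = (1.486/Q)·A·R^(2/3)·S^(1/2) = (1.486/252) × 96.19 × 2.020 × 0.02074 = 0.02376

0.0238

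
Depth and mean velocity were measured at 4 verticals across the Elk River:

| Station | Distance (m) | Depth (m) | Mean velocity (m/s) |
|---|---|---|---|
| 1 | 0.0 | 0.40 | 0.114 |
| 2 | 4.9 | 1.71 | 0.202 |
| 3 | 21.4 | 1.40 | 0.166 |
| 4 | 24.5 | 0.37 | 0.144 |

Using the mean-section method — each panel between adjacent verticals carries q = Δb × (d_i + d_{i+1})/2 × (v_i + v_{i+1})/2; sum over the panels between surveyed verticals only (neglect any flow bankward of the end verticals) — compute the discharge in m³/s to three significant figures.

Panel 1-2: Δb = 4.9 m, d̄ = (0.40+1.71)/2 = 1.055, v̄ = (0.114+0.202)/2 = 0.158 → q = 4.9×1.055×0.158 = 0.8168 m³/s
Panel 2-3: Δb = 16.5 m, d̄ = (1.71+1.40)/2 = 1.555, v̄ = (0.202+0.166)/2 = 0.184 → q = 16.5×1.555×0.184 = 4.721 m³/s
Panel 3-4: Δb = 3.1 m, d̄ = (1.40+0.37)/2 = 0.885, v̄ = (0.166+0.144)/2 = 0.155 → q = 3.1×0.885×0.155 = 0.4252 m³/s
Q = Σ q = 5.963 m³/s

5.96 m³/s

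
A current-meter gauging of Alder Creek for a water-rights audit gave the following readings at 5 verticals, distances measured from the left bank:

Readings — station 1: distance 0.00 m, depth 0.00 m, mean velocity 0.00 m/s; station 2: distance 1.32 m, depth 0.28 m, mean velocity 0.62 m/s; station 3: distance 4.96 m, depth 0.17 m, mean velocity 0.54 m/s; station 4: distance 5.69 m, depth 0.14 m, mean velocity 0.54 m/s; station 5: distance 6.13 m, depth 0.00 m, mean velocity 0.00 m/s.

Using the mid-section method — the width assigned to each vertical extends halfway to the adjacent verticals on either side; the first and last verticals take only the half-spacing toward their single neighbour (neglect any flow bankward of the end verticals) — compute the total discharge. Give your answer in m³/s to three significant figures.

0.675 m³/s

w_2 = (4.96 − 0.00)/2 = 2.48 m; q_2 = 0.62 × 0.28 × 2.48 = 0.4305 m³/s
w_3 = (5.69 − 1.32)/2 = 2.185 m; q_3 = 0.54 × 0.17 × 2.185 = 0.2006 m³/s
w_4 = (6.13 − 4.96)/2 = 0.585 m; q_4 = 0.54 × 0.14 × 0.585 = 0.04423 m³/s
Stations 1, 5 contribute zero (depth or velocity is 0).
Q = Σ qᵢ = 0.6753 m³/s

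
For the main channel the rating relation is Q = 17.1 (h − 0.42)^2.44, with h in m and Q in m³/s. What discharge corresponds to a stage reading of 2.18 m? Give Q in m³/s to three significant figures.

Q = 17.1 × (2.18 − 0.42)^2.44 = 17.1 × 1.76^2.44 = 67.93 m³/s

67.9 m³/s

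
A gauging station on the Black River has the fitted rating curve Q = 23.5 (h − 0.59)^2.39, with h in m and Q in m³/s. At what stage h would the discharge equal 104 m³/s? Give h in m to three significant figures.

h − h₀ = (Q/C)^(1/b) = (104/23.5)^(1/2.39) = 1.863 m
h = 0.59 + 1.863 = 2.453 m

2.45 m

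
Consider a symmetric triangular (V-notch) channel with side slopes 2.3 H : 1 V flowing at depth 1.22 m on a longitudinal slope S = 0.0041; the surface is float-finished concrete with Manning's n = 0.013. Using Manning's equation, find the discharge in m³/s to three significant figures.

A = z·y² = 2.3×1.22² = 3.423 m²
P = 2y√(1+z²) = 2×1.22×√(1+2.3²) = 6.119 m
R = A/P = 3.423/6.119 = 0.5594 m
Q = (1/n)·A·R^(2/3)·S^(1/2) = (1/0.013) × 3.423 × 0.5594^(2/3) × 0.0041^(1/2) = 11.45 m³/s

11.4 m³/s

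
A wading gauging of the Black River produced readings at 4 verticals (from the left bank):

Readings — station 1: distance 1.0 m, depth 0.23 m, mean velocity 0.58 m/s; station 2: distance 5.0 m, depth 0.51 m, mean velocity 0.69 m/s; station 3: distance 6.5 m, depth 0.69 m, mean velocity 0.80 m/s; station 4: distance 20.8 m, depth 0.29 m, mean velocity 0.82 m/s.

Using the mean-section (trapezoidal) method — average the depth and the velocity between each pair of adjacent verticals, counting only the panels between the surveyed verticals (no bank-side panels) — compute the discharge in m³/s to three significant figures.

7.29 m³/s

Panel 1-2: Δb = 4 m, d̄ = (0.23+0.51)/2 = 0.37, v̄ = (0.58+0.69)/2 = 0.635 → q = 4×0.37×0.635 = 0.9398 m³/s
Panel 2-3: Δb = 1.5 m, d̄ = (0.51+0.69)/2 = 0.6, v̄ = (0.69+0.80)/2 = 0.745 → q = 1.5×0.6×0.745 = 0.6705 m³/s
Panel 3-4: Δb = 14.3 m, d̄ = (0.69+0.29)/2 = 0.49, v̄ = (0.80+0.82)/2 = 0.81 → q = 14.3×0.49×0.81 = 5.676 m³/s
Q = Σ q = 7.286 m³/s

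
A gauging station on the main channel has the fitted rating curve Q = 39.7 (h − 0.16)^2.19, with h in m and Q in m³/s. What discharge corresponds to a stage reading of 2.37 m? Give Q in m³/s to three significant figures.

225 m³/s

Q = 39.7 × (2.37 − 0.16)^2.19 = 39.7 × 2.21^2.19 = 225.4 m³/s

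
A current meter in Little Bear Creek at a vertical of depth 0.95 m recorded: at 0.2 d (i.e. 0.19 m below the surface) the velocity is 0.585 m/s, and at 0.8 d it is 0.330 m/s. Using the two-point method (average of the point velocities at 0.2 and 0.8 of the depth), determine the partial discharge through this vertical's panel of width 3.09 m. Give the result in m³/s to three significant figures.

1.34 m³/s

v̄ = (0.585 + 0.330) / 2 = 0.4575 m/s
q = v̄ × d × w = 0.4575 × 0.95 × 3.09 = 1.343 m³/s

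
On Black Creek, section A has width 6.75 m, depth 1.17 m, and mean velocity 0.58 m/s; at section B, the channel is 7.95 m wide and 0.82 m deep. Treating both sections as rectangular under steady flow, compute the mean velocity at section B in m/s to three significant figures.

Q = A₁V₁ = (6.75×1.17) × 0.58 = 4.581 m³/s
A₂ = 7.95 × 0.82 = 6.519 m²
V₂ = Q/A₂ = 4.581/6.519 = 0.7026 m/s

0.703 m/s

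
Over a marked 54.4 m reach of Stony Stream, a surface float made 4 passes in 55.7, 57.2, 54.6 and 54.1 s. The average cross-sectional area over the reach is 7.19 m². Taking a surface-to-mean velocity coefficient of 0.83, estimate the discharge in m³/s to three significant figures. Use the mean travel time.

t̄ = (55.7 + 57.2 + 54.6 + 54.1) / 4 = 55.4 s
v_surface = L / t̄ = 54.4 / 55.4 = 0.9819 m/s
v_mean = 0.83 × 0.9819 = 0.8150 m/s
Q = A × v_mean = 7.19 × 0.8150 = 5.860 m³/s

5.86 m³/s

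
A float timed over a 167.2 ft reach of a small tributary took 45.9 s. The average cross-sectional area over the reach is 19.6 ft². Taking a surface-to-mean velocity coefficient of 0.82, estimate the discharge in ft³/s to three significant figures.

v_surface = L / t̄ = 167.2 / 45.9 = 3.643 ft/s
v_mean = 0.82 × 3.643 = 2.987 ft/s
Q = A × v_mean = 19.6 × 2.987 = 58.55 ft³/s

58.5 ft³/s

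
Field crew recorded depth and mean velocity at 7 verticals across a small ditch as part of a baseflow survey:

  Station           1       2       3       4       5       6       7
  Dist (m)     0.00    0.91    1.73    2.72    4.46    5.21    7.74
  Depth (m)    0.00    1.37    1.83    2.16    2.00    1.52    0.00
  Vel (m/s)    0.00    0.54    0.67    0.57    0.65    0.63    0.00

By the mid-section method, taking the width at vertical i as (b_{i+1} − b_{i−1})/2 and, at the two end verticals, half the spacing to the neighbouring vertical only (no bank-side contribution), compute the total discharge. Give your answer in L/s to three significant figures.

6620 L/s

w_2 = (1.73 − 0.00)/2 = 0.865 m; q_2 = 0.54 × 1.37 × 0.865 = 0.6399 m³/s
w_3 = (2.72 − 0.91)/2 = 0.905 m; q_3 = 0.67 × 1.83 × 0.905 = 1.110 m³/s
w_4 = (4.46 − 1.73)/2 = 1.365 m; q_4 = 0.57 × 2.16 × 1.365 = 1.681 m³/s
w_5 = (5.21 − 2.72)/2 = 1.245 m; q_5 = 0.65 × 2.00 × 1.245 = 1.619 m³/s
w_6 = (7.74 − 4.46)/2 = 1.64 m; q_6 = 0.63 × 1.52 × 1.64 = 1.570 m³/s
Stations 1, 7 contribute zero (depth or velocity is 0).
Q = Σ qᵢ = 6.619 m³/s
= 6.619 × 1000 = 6619 L/s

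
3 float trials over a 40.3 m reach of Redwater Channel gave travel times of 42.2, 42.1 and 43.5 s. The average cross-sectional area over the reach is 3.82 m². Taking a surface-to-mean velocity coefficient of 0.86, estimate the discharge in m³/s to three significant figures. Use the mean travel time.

3.11 m³/s

t̄ = (42.2 + 42.1 + 43.5) / 3 = 42.6 s
v_surface = L / t̄ = 40.3 / 42.6 = 0.9460 m/s
v_mean = 0.86 × 0.9460 = 0.8136 m/s
Q = A × v_mean = 3.82 × 0.8136 = 3.108 m³/s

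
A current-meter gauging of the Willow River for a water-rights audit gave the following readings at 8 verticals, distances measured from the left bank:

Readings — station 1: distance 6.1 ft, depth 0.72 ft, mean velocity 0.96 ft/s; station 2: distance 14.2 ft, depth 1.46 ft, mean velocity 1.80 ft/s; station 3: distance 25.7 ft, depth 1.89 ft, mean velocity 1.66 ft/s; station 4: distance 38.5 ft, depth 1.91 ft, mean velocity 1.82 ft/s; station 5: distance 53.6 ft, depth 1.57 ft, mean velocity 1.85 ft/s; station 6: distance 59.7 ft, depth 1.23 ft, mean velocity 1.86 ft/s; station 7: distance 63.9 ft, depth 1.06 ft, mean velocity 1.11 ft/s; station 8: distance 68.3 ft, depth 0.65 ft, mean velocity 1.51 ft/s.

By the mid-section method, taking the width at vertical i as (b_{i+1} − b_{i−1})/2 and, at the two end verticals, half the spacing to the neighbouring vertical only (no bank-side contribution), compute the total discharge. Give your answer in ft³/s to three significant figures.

w_1 = (14.2 − 6.1)/2 = 4.05 ft; q_1 = 0.96 × 0.72 × 4.05 = 2.799 ft³/s
w_2 = (25.7 − 6.1)/2 = 9.8 ft; q_2 = 1.80 × 1.46 × 9.8 = 25.75 ft³/s
w_3 = (38.5 − 14.2)/2 = 12.15 ft; q_3 = 1.66 × 1.89 × 12.15 = 38.12 ft³/s
w_4 = (53.6 − 25.7)/2 = 13.95 ft; q_4 = 1.82 × 1.91 × 13.95 = 48.49 ft³/s
w_5 = (59.7 − 38.5)/2 = 10.6 ft; q_5 = 1.85 × 1.57 × 10.6 = 30.79 ft³/s
w_6 = (63.9 − 53.6)/2 = 5.15 ft; q_6 = 1.86 × 1.23 × 5.15 = 11.78 ft³/s
w_7 = (68.3 − 59.7)/2 = 4.3 ft; q_7 = 1.11 × 1.06 × 4.3 = 5.059 ft³/s
w_8 = (68.3 − 63.9)/2 = 2.2 ft; q_8 = 1.51 × 0.65 × 2.2 = 2.159 ft³/s
Q = Σ qᵢ = 165.0 ft³/s

165 ft³/s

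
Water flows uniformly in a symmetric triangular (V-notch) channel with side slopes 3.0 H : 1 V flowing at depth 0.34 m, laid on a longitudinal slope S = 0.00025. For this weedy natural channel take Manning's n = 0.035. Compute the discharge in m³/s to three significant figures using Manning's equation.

A = z·y² = 3.0×0.34² = 0.3468 m²
P = 2y√(1+z²) = 2×0.34×√(1+3.0²) = 2.150 m
R = A/P = 0.3468/2.150 = 0.1613 m
Q = (1/n)·A·R^(2/3)·S^(1/2) = (1/0.035) × 0.3468 × 0.1613^(2/3) × 0.00025^(1/2) = 0.04642 m³/s

0.0464 m³/s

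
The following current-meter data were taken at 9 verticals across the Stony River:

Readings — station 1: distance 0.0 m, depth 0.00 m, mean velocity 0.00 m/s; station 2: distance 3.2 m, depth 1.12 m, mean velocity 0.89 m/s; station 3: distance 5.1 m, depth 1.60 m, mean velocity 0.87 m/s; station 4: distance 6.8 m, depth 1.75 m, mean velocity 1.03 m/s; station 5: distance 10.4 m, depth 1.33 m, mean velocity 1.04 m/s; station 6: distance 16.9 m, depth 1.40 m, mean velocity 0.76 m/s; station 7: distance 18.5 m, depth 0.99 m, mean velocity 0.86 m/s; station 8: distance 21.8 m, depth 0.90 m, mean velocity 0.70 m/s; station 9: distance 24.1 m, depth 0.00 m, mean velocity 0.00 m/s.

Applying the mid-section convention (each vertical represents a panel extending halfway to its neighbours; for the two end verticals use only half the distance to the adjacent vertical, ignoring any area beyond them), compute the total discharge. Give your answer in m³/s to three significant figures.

w_2 = (5.1 − 0.0)/2 = 2.55 m; q_2 = 0.89 × 1.12 × 2.55 = 2.542 m³/s
w_3 = (6.8 − 3.2)/2 = 1.8 m; q_3 = 0.87 × 1.60 × 1.8 = 2.506 m³/s
w_4 = (10.4 − 5.1)/2 = 2.65 m; q_4 = 1.03 × 1.75 × 2.65 = 4.777 m³/s
w_5 = (16.9 − 6.8)/2 = 5.05 m; q_5 = 1.04 × 1.33 × 5.05 = 6.985 m³/s
w_6 = (18.5 − 10.4)/2 = 4.05 m; q_6 = 0.76 × 1.40 × 4.05 = 4.309 m³/s
w_7 = (21.8 − 16.9)/2 = 2.45 m; q_7 = 0.86 × 0.99 × 2.45 = 2.086 m³/s
w_8 = (24.1 − 18.5)/2 = 2.8 m; q_8 = 0.70 × 0.90 × 2.8 = 1.764 m³/s
Stations 1, 9 contribute zero (depth or velocity is 0).
Q = Σ qᵢ = 24.97 m³/s

25.0 m³/s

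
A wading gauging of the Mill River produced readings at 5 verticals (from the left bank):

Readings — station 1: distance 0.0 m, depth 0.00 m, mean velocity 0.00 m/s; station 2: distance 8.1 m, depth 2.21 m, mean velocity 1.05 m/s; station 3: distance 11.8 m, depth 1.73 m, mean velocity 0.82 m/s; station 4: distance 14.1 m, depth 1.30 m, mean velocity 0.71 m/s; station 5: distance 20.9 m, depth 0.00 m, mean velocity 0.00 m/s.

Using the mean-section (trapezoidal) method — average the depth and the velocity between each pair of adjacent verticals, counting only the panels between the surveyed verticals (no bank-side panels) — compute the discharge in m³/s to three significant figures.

15.7 m³/s

Panel 1-2: Δb = 8.1 m, d̄ = (0.00+2.21)/2 = 1.105, v̄ = (0.00+1.05)/2 = 0.525 → q = 8.1×1.105×0.525 = 4.699 m³/s
Panel 2-3: Δb = 3.7 m, d̄ = (2.21+1.73)/2 = 1.97, v̄ = (1.05+0.82)/2 = 0.935 → q = 3.7×1.97×0.935 = 6.815 m³/s
Panel 3-4: Δb = 2.3 m, d̄ = (1.73+1.30)/2 = 1.515, v̄ = (0.82+0.71)/2 = 0.765 → q = 2.3×1.515×0.765 = 2.666 m³/s
Panel 4-5: Δb = 6.8 m, d̄ = (1.30+0.00)/2 = 0.65, v̄ = (0.71+0.00)/2 = 0.355 → q = 6.8×0.65×0.355 = 1.569 m³/s
Q = Σ q = 15.75 m³/s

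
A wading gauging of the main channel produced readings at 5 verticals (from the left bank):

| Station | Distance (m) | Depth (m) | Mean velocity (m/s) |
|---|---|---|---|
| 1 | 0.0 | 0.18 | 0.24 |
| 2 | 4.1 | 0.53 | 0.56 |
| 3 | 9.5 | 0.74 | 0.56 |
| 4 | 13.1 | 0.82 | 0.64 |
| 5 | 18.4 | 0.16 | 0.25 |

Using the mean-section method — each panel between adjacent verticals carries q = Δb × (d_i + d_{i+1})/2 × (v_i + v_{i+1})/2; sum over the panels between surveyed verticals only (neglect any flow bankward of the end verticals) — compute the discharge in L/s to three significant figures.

Panel 1-2: Δb = 4.1 m, d̄ = (0.18+0.53)/2 = 0.355, v̄ = (0.24+0.56)/2 = 0.4 → q = 4.1×0.355×0.4 = 0.5822 m³/s
Panel 2-3: Δb = 5.4 m, d̄ = (0.53+0.74)/2 = 0.635, v̄ = (0.56+0.56)/2 = 0.56 → q = 5.4×0.635×0.56 = 1.920 m³/s
Panel 3-4: Δb = 3.6 m, d̄ = (0.74+0.82)/2 = 0.78, v̄ = (0.56+0.64)/2 = 0.6 → q = 3.6×0.78×0.6 = 1.685 m³/s
Panel 4-5: Δb = 5.3 m, d̄ = (0.82+0.16)/2 = 0.49, v̄ = (0.64+0.25)/2 = 0.445 → q = 5.3×0.49×0.445 = 1.156 m³/s
Q = Σ q = 5.343 m³/s
= 5.343 × 1000 = 5343 L/s

5340 L/s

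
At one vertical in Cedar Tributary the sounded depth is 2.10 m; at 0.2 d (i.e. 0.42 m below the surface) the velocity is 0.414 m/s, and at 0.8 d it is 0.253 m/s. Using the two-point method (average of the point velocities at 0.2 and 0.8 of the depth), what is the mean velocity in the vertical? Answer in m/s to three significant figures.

v̄ = (0.414 + 0.253) / 2 = 0.3335 m/s

0.334 m/s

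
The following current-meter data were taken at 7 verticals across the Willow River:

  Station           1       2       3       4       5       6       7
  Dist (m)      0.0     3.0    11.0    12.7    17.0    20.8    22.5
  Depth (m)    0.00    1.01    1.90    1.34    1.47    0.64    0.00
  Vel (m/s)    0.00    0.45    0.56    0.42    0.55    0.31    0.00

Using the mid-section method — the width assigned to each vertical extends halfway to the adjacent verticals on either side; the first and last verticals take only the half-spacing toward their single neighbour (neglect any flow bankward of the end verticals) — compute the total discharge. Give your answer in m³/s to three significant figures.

13.2 m³/s

w_2 = (11.0 − 0.0)/2 = 5.5 m; q_2 = 0.45 × 1.01 × 5.5 = 2.500 m³/s
w_3 = (12.7 − 3.0)/2 = 4.85 m; q_3 = 0.56 × 1.90 × 4.85 = 5.160 m³/s
w_4 = (17.0 − 11.0)/2 = 3 m; q_4 = 0.42 × 1.34 × 3 = 1.688 m³/s
w_5 = (20.8 − 12.7)/2 = 4.05 m; q_5 = 0.55 × 1.47 × 4.05 = 3.274 m³/s
w_6 = (22.5 − 17.0)/2 = 2.75 m; q_6 = 0.31 × 0.64 × 2.75 = 0.5456 m³/s
Stations 1, 7 contribute zero (depth or velocity is 0).
Q = Σ qᵢ = 13.17 m³/s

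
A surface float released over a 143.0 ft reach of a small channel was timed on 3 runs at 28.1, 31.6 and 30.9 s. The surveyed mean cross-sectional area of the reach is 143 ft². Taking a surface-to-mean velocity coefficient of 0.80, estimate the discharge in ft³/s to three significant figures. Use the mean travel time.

t̄ = (28.1 + 31.6 + 30.9) / 3 = 30.2 s
v_surface = L / t̄ = 143.0 / 30.2 = 4.735 ft/s
v_mean = 0.80 × 4.735 = 3.788 ft/s
Q = A × v_mean = 143 × 3.788 = 541.7 ft³/s

542 ft³/s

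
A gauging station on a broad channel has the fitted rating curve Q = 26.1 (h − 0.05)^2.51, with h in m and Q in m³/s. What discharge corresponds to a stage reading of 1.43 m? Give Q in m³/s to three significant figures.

Q = 26.1 × (1.43 − 0.05)^2.51 = 26.1 × 1.38^2.51 = 58.58 m³/s

58.6 m³/s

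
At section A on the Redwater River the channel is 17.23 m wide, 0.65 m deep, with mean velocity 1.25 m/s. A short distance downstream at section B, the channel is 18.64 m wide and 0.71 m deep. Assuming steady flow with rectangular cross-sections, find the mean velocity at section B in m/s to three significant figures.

Q = A₁V₁ = (17.23×0.65) × 1.25 = 14.00 m³/s
A₂ = 18.64 × 0.71 = 13.23 m²
V₂ = Q/A₂ = 14.00/13.23 = 1.058 m/s

1.06 m/s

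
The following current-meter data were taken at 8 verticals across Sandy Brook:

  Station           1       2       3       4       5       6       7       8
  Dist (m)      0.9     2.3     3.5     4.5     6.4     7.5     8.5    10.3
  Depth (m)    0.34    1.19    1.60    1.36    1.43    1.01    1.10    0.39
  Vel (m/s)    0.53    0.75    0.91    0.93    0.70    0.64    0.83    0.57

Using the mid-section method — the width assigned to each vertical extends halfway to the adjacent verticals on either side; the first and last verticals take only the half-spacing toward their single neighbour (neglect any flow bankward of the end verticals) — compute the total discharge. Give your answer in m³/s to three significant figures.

8.38 m³/s

w_1 = (2.3 − 0.9)/2 = 0.7 m; q_1 = 0.53 × 0.34 × 0.7 = 0.1261 m³/s
w_2 = (3.5 − 0.9)/2 = 1.3 m; q_2 = 0.75 × 1.19 × 1.3 = 1.160 m³/s
w_3 = (4.5 − 2.3)/2 = 1.1 m; q_3 = 0.91 × 1.60 × 1.1 = 1.602 m³/s
w_4 = (6.4 − 3.5)/2 = 1.45 m; q_4 = 0.93 × 1.36 × 1.45 = 1.834 m³/s
w_5 = (7.5 − 4.5)/2 = 1.5 m; q_5 = 0.70 × 1.43 × 1.5 = 1.502 m³/s
w_6 = (8.5 − 6.4)/2 = 1.05 m; q_6 = 0.64 × 1.01 × 1.05 = 0.6787 m³/s
w_7 = (10.3 − 7.5)/2 = 1.4 m; q_7 = 0.83 × 1.10 × 1.4 = 1.278 m³/s
w_8 = (10.3 − 8.5)/2 = 0.9 m; q_8 = 0.57 × 0.39 × 0.9 = 0.2001 m³/s
Q = Σ qᵢ = 8.380 m³/s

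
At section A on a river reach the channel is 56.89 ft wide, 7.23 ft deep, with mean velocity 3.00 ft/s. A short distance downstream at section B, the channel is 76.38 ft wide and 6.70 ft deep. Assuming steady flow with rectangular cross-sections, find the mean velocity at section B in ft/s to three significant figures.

Q = A₁V₁ = (56.89×7.23) × 3.00 = 1234 ft³/s
A₂ = 76.38 × 6.70 = 511.7 ft²
V₂ = Q/A₂ = 1234/511.7 = 2.411 ft/s

2.41 ft/s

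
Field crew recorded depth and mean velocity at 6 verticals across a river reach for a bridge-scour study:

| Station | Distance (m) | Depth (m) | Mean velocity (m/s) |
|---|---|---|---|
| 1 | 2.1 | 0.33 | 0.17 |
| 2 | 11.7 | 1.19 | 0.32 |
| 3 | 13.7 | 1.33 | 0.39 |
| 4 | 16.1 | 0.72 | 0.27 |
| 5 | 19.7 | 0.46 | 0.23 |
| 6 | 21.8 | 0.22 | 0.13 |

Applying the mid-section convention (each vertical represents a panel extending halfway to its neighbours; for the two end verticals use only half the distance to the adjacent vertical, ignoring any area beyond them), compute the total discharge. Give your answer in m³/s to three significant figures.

4.53 m³/s

w_1 = (11.7 − 2.1)/2 = 4.8 m; q_1 = 0.17 × 0.33 × 4.8 = 0.2693 m³/s
w_2 = (13.7 − 2.1)/2 = 5.8 m; q_2 = 0.32 × 1.19 × 5.8 = 2.209 m³/s
w_3 = (16.1 − 11.7)/2 = 2.2 m; q_3 = 0.39 × 1.33 × 2.2 = 1.141 m³/s
w_4 = (19.7 − 13.7)/2 = 3 m; q_4 = 0.27 × 0.72 × 3 = 0.5832 m³/s
w_5 = (21.8 − 16.1)/2 = 2.85 m; q_5 = 0.23 × 0.46 × 2.85 = 0.3015 m³/s
w_6 = (21.8 − 19.7)/2 = 1.05 m; q_6 = 0.13 × 0.22 × 1.05 = 0.03003 m³/s
Q = Σ qᵢ = 4.534 m³/s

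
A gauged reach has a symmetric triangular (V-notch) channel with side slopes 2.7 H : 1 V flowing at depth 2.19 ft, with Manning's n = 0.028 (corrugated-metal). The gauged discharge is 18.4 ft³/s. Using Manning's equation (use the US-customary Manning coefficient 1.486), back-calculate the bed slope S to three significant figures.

0.000692

A = z·y² = 2.7×2.19² = 12.95 ft²
P = 2y√(1+z²) = 2×2.19×√(1+2.7²) = 12.61 ft
R = A/P = 12.95/12.61 = 1.027 ft
S = (Q·n / (1.486·A·R^(2/3)))² = (18.4×0.028 / (1.486×12.95×1.018))² = 0.0006920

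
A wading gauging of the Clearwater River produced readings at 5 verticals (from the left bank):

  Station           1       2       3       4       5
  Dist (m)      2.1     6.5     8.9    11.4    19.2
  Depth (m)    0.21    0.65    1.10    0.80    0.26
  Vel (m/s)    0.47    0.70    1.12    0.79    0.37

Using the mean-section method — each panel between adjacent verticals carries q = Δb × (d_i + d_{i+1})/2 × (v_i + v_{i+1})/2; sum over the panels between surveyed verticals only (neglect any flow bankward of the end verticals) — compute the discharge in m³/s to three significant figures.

7.68 m³/s

Panel 1-2: Δb = 4.4 m, d̄ = (0.21+0.65)/2 = 0.43, v̄ = (0.47+0.70)/2 = 0.585 → q = 4.4×0.43×0.585 = 1.107 m³/s
Panel 2-3: Δb = 2.4 m, d̄ = (0.65+1.10)/2 = 0.875, v̄ = (0.70+1.12)/2 = 0.91 → q = 2.4×0.875×0.91 = 1.911 m³/s
Panel 3-4: Δb = 2.5 m, d̄ = (1.10+0.80)/2 = 0.95, v̄ = (1.12+0.79)/2 = 0.955 → q = 2.5×0.95×0.955 = 2.268 m³/s
Panel 4-5: Δb = 7.8 m, d̄ = (0.80+0.26)/2 = 0.53, v̄ = (0.79+0.37)/2 = 0.58 → q = 7.8×0.53×0.58 = 2.398 m³/s
Q = Σ q = 7.684 m³/s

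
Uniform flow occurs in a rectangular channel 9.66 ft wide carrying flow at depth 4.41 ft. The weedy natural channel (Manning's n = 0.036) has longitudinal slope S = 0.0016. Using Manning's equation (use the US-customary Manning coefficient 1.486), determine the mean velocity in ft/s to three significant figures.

2.88 ft/s

A = b·y = 9.66 × 4.41 = 42.60 ft²
P = b + 2y = 9.66 + 2×4.41 = 18.48 ft
R = A/P = 42.60/18.48 = 2.305 ft
Q = (1.486/n)·A·R^(2/3)·S^(1/2) = (1.486/0.036) × 42.60 × 2.305^(2/3) × 0.0016^(1/2) = 122.7 ft³/s
V = Q/A = 122.7/42.60 = 2.881 ft/s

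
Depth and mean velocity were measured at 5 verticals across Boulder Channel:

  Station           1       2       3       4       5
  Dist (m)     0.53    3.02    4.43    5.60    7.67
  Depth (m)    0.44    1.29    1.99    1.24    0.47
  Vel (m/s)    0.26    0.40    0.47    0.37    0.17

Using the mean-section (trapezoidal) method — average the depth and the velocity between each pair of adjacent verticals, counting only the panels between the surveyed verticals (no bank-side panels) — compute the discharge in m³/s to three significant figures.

2.99 m³/s

Panel 1-2: Δb = 2.49 m, d̄ = (0.44+1.29)/2 = 0.865, v̄ = (0.26+0.40)/2 = 0.33 → q = 2.49×0.865×0.33 = 0.7108 m³/s
Panel 2-3: Δb = 1.41 m, d̄ = (1.29+1.99)/2 = 1.64, v̄ = (0.40+0.47)/2 = 0.435 → q = 1.41×1.64×0.435 = 1.006 m³/s
Panel 3-4: Δb = 1.17 m, d̄ = (1.99+1.24)/2 = 1.615, v̄ = (0.47+0.37)/2 = 0.42 → q = 1.17×1.615×0.42 = 0.7936 m³/s
Panel 4-5: Δb = 2.07 m, d̄ = (1.24+0.47)/2 = 0.855, v̄ = (0.37+0.17)/2 = 0.27 → q = 2.07×0.855×0.27 = 0.4779 m³/s
Q = Σ q = 2.988 m³/s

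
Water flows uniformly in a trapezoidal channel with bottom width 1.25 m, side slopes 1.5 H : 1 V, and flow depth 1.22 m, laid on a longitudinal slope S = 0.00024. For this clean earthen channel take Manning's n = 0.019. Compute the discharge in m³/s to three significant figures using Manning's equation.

A = (b + z·y)·y = (1.25 + 1.5×1.22)×1.22 = 3.758 m²
P = b + 2y√(1+z²) = 1.25 + 2×1.22×√(1+1.5²) = 5.649 m
R = A/P = 3.758/5.649 = 0.6652 m
Q = (1/n)·A·R^(2/3)·S^(1/2) = (1/0.019) × 3.758 × 0.6652^(2/3) × 0.00024^(1/2) = 2.335 m³/s

2.33 m³/s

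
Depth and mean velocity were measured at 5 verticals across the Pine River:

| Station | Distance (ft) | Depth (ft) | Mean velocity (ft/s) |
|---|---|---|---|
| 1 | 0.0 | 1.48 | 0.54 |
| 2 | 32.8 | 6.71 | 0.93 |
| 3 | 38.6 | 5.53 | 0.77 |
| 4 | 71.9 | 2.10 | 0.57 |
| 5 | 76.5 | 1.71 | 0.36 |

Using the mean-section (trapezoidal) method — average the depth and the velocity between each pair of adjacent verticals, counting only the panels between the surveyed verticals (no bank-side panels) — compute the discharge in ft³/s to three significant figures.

218 ft³/s

Panel 1-2: Δb = 32.8 ft, d̄ = (1.48+6.71)/2 = 4.095, v̄ = (0.54+0.93)/2 = 0.735 → q = 32.8×4.095×0.735 = 98.72 ft³/s
Panel 2-3: Δb = 5.8 ft, d̄ = (6.71+5.53)/2 = 6.12, v̄ = (0.93+0.77)/2 = 0.85 → q = 5.8×6.12×0.85 = 30.17 ft³/s
Panel 3-4: Δb = 33.3 ft, d̄ = (5.53+2.10)/2 = 3.815, v̄ = (0.77+0.57)/2 = 0.67 → q = 33.3×3.815×0.67 = 85.12 ft³/s
Panel 4-5: Δb = 4.6 ft, d̄ = (2.10+1.71)/2 = 1.905, v̄ = (0.57+0.36)/2 = 0.465 → q = 4.6×1.905×0.465 = 4.075 ft³/s
Q = Σ q = 218.1 ft³/s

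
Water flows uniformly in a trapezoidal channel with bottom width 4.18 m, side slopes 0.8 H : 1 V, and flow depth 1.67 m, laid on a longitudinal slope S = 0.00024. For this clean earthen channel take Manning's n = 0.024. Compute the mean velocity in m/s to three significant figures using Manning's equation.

0.683 m/s

A = (b + z·y)·y = (4.18 + 0.8×1.67)×1.67 = 9.212 m²
P = b + 2y√(1+z²) = 4.18 + 2×1.67×√(1+0.8²) = 8.457 m
R = A/P = 9.212/8.457 = 1.089 m
Q = (1/n)·A·R^(2/3)·S^(1/2) = (1/0.024) × 9.212 × 1.089^(2/3) × 0.00024^(1/2) = 6.295 m³/s
V = Q/A = 6.295/9.212 = 0.6833 m/s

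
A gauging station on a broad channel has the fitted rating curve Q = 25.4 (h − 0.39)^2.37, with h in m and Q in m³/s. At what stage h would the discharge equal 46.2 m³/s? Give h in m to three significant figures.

h − h₀ = (Q/C)^(1/b) = (46.2/25.4)^(1/2.37) = 1.287 m
h = 0.39 + 1.287 = 1.677 m

1.68 m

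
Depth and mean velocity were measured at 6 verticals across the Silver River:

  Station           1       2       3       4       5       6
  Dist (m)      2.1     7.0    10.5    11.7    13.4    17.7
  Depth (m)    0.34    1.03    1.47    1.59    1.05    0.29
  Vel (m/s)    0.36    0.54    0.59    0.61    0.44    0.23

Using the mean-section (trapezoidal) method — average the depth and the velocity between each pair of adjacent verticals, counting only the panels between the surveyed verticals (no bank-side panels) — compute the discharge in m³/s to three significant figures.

7.23 m³/s

Panel 1-2: Δb = 4.9 m, d̄ = (0.34+1.03)/2 = 0.685, v̄ = (0.36+0.54)/2 = 0.45 → q = 4.9×0.685×0.45 = 1.510 m³/s
Panel 2-3: Δb = 3.5 m, d̄ = (1.03+1.47)/2 = 1.25, v̄ = (0.54+0.59)/2 = 0.565 → q = 3.5×1.25×0.565 = 2.472 m³/s
Panel 3-4: Δb = 1.2 m, d̄ = (1.47+1.59)/2 = 1.53, v̄ = (0.59+0.61)/2 = 0.6 → q = 1.2×1.53×0.6 = 1.102 m³/s
Panel 4-5: Δb = 1.7 m, d̄ = (1.59+1.05)/2 = 1.32, v̄ = (0.61+0.44)/2 = 0.525 → q = 1.7×1.32×0.525 = 1.178 m³/s
Panel 5-6: Δb = 4.3 m, d̄ = (1.05+0.29)/2 = 0.67, v̄ = (0.44+0.23)/2 = 0.335 → q = 4.3×0.67×0.335 = 0.9651 m³/s
Q = Σ q = 7.227 m³/s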